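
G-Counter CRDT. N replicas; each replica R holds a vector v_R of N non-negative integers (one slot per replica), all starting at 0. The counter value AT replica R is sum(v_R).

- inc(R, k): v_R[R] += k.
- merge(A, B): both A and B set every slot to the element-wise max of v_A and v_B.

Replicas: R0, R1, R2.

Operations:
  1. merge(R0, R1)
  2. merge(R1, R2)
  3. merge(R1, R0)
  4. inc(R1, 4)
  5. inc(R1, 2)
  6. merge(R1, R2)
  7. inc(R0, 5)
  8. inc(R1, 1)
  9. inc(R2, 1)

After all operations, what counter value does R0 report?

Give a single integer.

Answer: 5

Derivation:
Op 1: merge R0<->R1 -> R0=(0,0,0) R1=(0,0,0)
Op 2: merge R1<->R2 -> R1=(0,0,0) R2=(0,0,0)
Op 3: merge R1<->R0 -> R1=(0,0,0) R0=(0,0,0)
Op 4: inc R1 by 4 -> R1=(0,4,0) value=4
Op 5: inc R1 by 2 -> R1=(0,6,0) value=6
Op 6: merge R1<->R2 -> R1=(0,6,0) R2=(0,6,0)
Op 7: inc R0 by 5 -> R0=(5,0,0) value=5
Op 8: inc R1 by 1 -> R1=(0,7,0) value=7
Op 9: inc R2 by 1 -> R2=(0,6,1) value=7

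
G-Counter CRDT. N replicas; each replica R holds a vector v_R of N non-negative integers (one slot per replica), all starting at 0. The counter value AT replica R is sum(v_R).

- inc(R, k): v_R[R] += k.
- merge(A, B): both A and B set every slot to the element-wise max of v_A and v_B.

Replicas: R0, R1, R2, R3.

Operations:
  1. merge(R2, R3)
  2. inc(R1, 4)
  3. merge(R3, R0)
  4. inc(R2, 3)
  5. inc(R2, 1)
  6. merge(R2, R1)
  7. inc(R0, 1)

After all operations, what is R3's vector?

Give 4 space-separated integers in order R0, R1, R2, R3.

Answer: 0 0 0 0

Derivation:
Op 1: merge R2<->R3 -> R2=(0,0,0,0) R3=(0,0,0,0)
Op 2: inc R1 by 4 -> R1=(0,4,0,0) value=4
Op 3: merge R3<->R0 -> R3=(0,0,0,0) R0=(0,0,0,0)
Op 4: inc R2 by 3 -> R2=(0,0,3,0) value=3
Op 5: inc R2 by 1 -> R2=(0,0,4,0) value=4
Op 6: merge R2<->R1 -> R2=(0,4,4,0) R1=(0,4,4,0)
Op 7: inc R0 by 1 -> R0=(1,0,0,0) value=1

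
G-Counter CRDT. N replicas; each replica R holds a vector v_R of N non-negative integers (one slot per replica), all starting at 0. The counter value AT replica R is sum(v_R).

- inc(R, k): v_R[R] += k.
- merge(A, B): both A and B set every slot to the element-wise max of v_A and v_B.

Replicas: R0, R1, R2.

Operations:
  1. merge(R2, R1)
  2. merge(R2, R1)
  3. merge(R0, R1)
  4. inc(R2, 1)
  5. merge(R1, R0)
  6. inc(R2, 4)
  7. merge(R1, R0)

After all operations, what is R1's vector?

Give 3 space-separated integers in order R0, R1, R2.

Answer: 0 0 0

Derivation:
Op 1: merge R2<->R1 -> R2=(0,0,0) R1=(0,0,0)
Op 2: merge R2<->R1 -> R2=(0,0,0) R1=(0,0,0)
Op 3: merge R0<->R1 -> R0=(0,0,0) R1=(0,0,0)
Op 4: inc R2 by 1 -> R2=(0,0,1) value=1
Op 5: merge R1<->R0 -> R1=(0,0,0) R0=(0,0,0)
Op 6: inc R2 by 4 -> R2=(0,0,5) value=5
Op 7: merge R1<->R0 -> R1=(0,0,0) R0=(0,0,0)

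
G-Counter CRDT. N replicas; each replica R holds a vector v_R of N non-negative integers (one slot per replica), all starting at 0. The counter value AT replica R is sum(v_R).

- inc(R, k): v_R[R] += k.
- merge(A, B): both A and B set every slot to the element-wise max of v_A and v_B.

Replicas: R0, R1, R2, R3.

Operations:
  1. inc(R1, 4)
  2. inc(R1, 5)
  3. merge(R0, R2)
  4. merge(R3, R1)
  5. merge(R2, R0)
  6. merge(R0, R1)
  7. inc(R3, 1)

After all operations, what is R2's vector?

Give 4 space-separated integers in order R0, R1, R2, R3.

Answer: 0 0 0 0

Derivation:
Op 1: inc R1 by 4 -> R1=(0,4,0,0) value=4
Op 2: inc R1 by 5 -> R1=(0,9,0,0) value=9
Op 3: merge R0<->R2 -> R0=(0,0,0,0) R2=(0,0,0,0)
Op 4: merge R3<->R1 -> R3=(0,9,0,0) R1=(0,9,0,0)
Op 5: merge R2<->R0 -> R2=(0,0,0,0) R0=(0,0,0,0)
Op 6: merge R0<->R1 -> R0=(0,9,0,0) R1=(0,9,0,0)
Op 7: inc R3 by 1 -> R3=(0,9,0,1) value=10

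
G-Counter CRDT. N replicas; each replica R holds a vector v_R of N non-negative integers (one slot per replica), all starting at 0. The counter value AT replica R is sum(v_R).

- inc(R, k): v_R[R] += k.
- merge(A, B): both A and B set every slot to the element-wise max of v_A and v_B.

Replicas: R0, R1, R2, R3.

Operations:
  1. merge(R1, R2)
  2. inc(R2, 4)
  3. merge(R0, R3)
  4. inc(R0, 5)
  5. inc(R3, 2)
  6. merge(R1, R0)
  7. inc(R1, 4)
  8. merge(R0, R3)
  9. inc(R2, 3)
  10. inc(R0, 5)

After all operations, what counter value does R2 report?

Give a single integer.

Op 1: merge R1<->R2 -> R1=(0,0,0,0) R2=(0,0,0,0)
Op 2: inc R2 by 4 -> R2=(0,0,4,0) value=4
Op 3: merge R0<->R3 -> R0=(0,0,0,0) R3=(0,0,0,0)
Op 4: inc R0 by 5 -> R0=(5,0,0,0) value=5
Op 5: inc R3 by 2 -> R3=(0,0,0,2) value=2
Op 6: merge R1<->R0 -> R1=(5,0,0,0) R0=(5,0,0,0)
Op 7: inc R1 by 4 -> R1=(5,4,0,0) value=9
Op 8: merge R0<->R3 -> R0=(5,0,0,2) R3=(5,0,0,2)
Op 9: inc R2 by 3 -> R2=(0,0,7,0) value=7
Op 10: inc R0 by 5 -> R0=(10,0,0,2) value=12

Answer: 7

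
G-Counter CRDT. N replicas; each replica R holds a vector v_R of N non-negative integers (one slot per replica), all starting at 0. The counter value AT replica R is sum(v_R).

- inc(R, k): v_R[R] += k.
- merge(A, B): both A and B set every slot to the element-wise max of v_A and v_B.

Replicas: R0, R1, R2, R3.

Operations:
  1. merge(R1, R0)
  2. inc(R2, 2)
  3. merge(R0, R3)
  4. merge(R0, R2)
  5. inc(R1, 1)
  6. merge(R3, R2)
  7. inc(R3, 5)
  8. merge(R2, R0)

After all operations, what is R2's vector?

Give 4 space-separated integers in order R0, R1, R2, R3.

Op 1: merge R1<->R0 -> R1=(0,0,0,0) R0=(0,0,0,0)
Op 2: inc R2 by 2 -> R2=(0,0,2,0) value=2
Op 3: merge R0<->R3 -> R0=(0,0,0,0) R3=(0,0,0,0)
Op 4: merge R0<->R2 -> R0=(0,0,2,0) R2=(0,0,2,0)
Op 5: inc R1 by 1 -> R1=(0,1,0,0) value=1
Op 6: merge R3<->R2 -> R3=(0,0,2,0) R2=(0,0,2,0)
Op 7: inc R3 by 5 -> R3=(0,0,2,5) value=7
Op 8: merge R2<->R0 -> R2=(0,0,2,0) R0=(0,0,2,0)

Answer: 0 0 2 0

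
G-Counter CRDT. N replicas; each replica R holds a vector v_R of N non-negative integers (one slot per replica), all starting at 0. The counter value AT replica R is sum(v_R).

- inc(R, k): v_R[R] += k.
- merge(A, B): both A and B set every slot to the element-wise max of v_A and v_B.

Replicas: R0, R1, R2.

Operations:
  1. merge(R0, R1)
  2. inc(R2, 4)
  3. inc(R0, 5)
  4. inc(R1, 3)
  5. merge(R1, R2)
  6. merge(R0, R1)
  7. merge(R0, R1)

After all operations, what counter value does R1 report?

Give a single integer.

Op 1: merge R0<->R1 -> R0=(0,0,0) R1=(0,0,0)
Op 2: inc R2 by 4 -> R2=(0,0,4) value=4
Op 3: inc R0 by 5 -> R0=(5,0,0) value=5
Op 4: inc R1 by 3 -> R1=(0,3,0) value=3
Op 5: merge R1<->R2 -> R1=(0,3,4) R2=(0,3,4)
Op 6: merge R0<->R1 -> R0=(5,3,4) R1=(5,3,4)
Op 7: merge R0<->R1 -> R0=(5,3,4) R1=(5,3,4)

Answer: 12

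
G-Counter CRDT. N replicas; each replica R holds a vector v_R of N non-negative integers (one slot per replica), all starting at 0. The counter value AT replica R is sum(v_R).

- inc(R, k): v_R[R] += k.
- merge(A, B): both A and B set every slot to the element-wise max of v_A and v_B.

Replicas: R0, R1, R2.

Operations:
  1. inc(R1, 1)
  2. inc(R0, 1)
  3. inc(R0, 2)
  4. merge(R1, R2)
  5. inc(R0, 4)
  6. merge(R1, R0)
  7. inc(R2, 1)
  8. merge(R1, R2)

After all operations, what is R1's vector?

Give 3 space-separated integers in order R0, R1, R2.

Op 1: inc R1 by 1 -> R1=(0,1,0) value=1
Op 2: inc R0 by 1 -> R0=(1,0,0) value=1
Op 3: inc R0 by 2 -> R0=(3,0,0) value=3
Op 4: merge R1<->R2 -> R1=(0,1,0) R2=(0,1,0)
Op 5: inc R0 by 4 -> R0=(7,0,0) value=7
Op 6: merge R1<->R0 -> R1=(7,1,0) R0=(7,1,0)
Op 7: inc R2 by 1 -> R2=(0,1,1) value=2
Op 8: merge R1<->R2 -> R1=(7,1,1) R2=(7,1,1)

Answer: 7 1 1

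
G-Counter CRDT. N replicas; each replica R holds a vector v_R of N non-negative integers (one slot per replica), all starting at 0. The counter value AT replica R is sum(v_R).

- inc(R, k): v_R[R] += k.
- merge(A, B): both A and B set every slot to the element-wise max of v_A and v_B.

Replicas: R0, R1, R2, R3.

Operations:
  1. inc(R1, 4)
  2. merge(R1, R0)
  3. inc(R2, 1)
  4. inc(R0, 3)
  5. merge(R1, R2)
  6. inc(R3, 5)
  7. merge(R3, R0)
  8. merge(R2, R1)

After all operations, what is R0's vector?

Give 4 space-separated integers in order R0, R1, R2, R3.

Op 1: inc R1 by 4 -> R1=(0,4,0,0) value=4
Op 2: merge R1<->R0 -> R1=(0,4,0,0) R0=(0,4,0,0)
Op 3: inc R2 by 1 -> R2=(0,0,1,0) value=1
Op 4: inc R0 by 3 -> R0=(3,4,0,0) value=7
Op 5: merge R1<->R2 -> R1=(0,4,1,0) R2=(0,4,1,0)
Op 6: inc R3 by 5 -> R3=(0,0,0,5) value=5
Op 7: merge R3<->R0 -> R3=(3,4,0,5) R0=(3,4,0,5)
Op 8: merge R2<->R1 -> R2=(0,4,1,0) R1=(0,4,1,0)

Answer: 3 4 0 5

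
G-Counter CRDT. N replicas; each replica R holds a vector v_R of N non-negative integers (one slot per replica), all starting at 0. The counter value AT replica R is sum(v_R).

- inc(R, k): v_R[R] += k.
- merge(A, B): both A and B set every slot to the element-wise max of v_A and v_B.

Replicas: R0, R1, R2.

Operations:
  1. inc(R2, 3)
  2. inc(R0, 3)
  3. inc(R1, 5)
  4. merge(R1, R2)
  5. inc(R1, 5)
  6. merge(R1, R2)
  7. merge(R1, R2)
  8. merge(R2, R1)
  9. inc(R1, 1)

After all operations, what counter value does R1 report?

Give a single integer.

Op 1: inc R2 by 3 -> R2=(0,0,3) value=3
Op 2: inc R0 by 3 -> R0=(3,0,0) value=3
Op 3: inc R1 by 5 -> R1=(0,5,0) value=5
Op 4: merge R1<->R2 -> R1=(0,5,3) R2=(0,5,3)
Op 5: inc R1 by 5 -> R1=(0,10,3) value=13
Op 6: merge R1<->R2 -> R1=(0,10,3) R2=(0,10,3)
Op 7: merge R1<->R2 -> R1=(0,10,3) R2=(0,10,3)
Op 8: merge R2<->R1 -> R2=(0,10,3) R1=(0,10,3)
Op 9: inc R1 by 1 -> R1=(0,11,3) value=14

Answer: 14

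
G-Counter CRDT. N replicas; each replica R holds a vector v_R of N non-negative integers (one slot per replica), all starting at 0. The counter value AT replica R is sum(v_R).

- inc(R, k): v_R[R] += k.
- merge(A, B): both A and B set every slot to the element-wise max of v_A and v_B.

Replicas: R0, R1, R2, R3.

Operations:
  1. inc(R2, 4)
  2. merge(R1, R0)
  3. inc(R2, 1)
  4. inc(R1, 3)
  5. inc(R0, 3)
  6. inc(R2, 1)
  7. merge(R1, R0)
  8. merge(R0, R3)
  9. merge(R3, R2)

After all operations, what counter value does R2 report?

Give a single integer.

Answer: 12

Derivation:
Op 1: inc R2 by 4 -> R2=(0,0,4,0) value=4
Op 2: merge R1<->R0 -> R1=(0,0,0,0) R0=(0,0,0,0)
Op 3: inc R2 by 1 -> R2=(0,0,5,0) value=5
Op 4: inc R1 by 3 -> R1=(0,3,0,0) value=3
Op 5: inc R0 by 3 -> R0=(3,0,0,0) value=3
Op 6: inc R2 by 1 -> R2=(0,0,6,0) value=6
Op 7: merge R1<->R0 -> R1=(3,3,0,0) R0=(3,3,0,0)
Op 8: merge R0<->R3 -> R0=(3,3,0,0) R3=(3,3,0,0)
Op 9: merge R3<->R2 -> R3=(3,3,6,0) R2=(3,3,6,0)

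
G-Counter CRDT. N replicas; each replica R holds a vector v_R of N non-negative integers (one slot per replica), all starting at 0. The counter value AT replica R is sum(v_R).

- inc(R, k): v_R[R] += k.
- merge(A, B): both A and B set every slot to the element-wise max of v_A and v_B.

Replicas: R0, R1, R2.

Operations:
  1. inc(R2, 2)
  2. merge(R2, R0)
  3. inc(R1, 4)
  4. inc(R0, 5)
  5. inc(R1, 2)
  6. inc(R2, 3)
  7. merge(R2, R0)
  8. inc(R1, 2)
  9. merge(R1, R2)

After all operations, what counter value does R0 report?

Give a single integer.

Op 1: inc R2 by 2 -> R2=(0,0,2) value=2
Op 2: merge R2<->R0 -> R2=(0,0,2) R0=(0,0,2)
Op 3: inc R1 by 4 -> R1=(0,4,0) value=4
Op 4: inc R0 by 5 -> R0=(5,0,2) value=7
Op 5: inc R1 by 2 -> R1=(0,6,0) value=6
Op 6: inc R2 by 3 -> R2=(0,0,5) value=5
Op 7: merge R2<->R0 -> R2=(5,0,5) R0=(5,0,5)
Op 8: inc R1 by 2 -> R1=(0,8,0) value=8
Op 9: merge R1<->R2 -> R1=(5,8,5) R2=(5,8,5)

Answer: 10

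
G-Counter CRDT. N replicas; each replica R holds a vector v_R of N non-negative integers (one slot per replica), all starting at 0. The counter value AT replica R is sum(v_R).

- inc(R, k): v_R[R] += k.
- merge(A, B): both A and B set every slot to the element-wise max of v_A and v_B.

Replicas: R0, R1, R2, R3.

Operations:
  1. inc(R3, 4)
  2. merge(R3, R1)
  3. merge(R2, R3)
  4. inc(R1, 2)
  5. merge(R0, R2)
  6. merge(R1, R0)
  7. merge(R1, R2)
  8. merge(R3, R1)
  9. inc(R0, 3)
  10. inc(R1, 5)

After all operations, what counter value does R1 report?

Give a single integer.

Answer: 11

Derivation:
Op 1: inc R3 by 4 -> R3=(0,0,0,4) value=4
Op 2: merge R3<->R1 -> R3=(0,0,0,4) R1=(0,0,0,4)
Op 3: merge R2<->R3 -> R2=(0,0,0,4) R3=(0,0,0,4)
Op 4: inc R1 by 2 -> R1=(0,2,0,4) value=6
Op 5: merge R0<->R2 -> R0=(0,0,0,4) R2=(0,0,0,4)
Op 6: merge R1<->R0 -> R1=(0,2,0,4) R0=(0,2,0,4)
Op 7: merge R1<->R2 -> R1=(0,2,0,4) R2=(0,2,0,4)
Op 8: merge R3<->R1 -> R3=(0,2,0,4) R1=(0,2,0,4)
Op 9: inc R0 by 3 -> R0=(3,2,0,4) value=9
Op 10: inc R1 by 5 -> R1=(0,7,0,4) value=11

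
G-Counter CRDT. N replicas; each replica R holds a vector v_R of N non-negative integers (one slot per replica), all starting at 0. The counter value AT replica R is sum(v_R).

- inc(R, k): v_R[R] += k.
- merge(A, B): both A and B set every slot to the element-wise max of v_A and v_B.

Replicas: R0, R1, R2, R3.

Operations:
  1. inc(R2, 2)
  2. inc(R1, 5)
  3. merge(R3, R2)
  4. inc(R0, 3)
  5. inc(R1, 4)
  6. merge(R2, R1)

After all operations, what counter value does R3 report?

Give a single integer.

Answer: 2

Derivation:
Op 1: inc R2 by 2 -> R2=(0,0,2,0) value=2
Op 2: inc R1 by 5 -> R1=(0,5,0,0) value=5
Op 3: merge R3<->R2 -> R3=(0,0,2,0) R2=(0,0,2,0)
Op 4: inc R0 by 3 -> R0=(3,0,0,0) value=3
Op 5: inc R1 by 4 -> R1=(0,9,0,0) value=9
Op 6: merge R2<->R1 -> R2=(0,9,2,0) R1=(0,9,2,0)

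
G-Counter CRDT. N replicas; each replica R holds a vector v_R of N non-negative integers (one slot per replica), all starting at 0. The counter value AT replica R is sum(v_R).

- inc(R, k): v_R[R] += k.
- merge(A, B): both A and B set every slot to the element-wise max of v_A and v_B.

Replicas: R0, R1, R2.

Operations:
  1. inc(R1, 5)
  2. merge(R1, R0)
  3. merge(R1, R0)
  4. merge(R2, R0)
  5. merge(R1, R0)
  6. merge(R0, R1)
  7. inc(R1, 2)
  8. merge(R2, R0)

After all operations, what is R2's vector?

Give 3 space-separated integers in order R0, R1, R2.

Op 1: inc R1 by 5 -> R1=(0,5,0) value=5
Op 2: merge R1<->R0 -> R1=(0,5,0) R0=(0,5,0)
Op 3: merge R1<->R0 -> R1=(0,5,0) R0=(0,5,0)
Op 4: merge R2<->R0 -> R2=(0,5,0) R0=(0,5,0)
Op 5: merge R1<->R0 -> R1=(0,5,0) R0=(0,5,0)
Op 6: merge R0<->R1 -> R0=(0,5,0) R1=(0,5,0)
Op 7: inc R1 by 2 -> R1=(0,7,0) value=7
Op 8: merge R2<->R0 -> R2=(0,5,0) R0=(0,5,0)

Answer: 0 5 0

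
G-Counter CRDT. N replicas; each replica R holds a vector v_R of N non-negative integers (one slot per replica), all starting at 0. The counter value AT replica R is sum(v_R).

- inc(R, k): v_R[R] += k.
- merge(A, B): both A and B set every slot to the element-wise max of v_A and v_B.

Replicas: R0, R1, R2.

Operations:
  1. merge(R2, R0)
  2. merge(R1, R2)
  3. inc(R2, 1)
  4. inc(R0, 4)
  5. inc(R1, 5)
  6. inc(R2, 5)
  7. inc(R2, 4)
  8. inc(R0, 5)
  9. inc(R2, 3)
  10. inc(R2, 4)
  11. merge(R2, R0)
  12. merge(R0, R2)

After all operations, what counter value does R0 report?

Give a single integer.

Answer: 26

Derivation:
Op 1: merge R2<->R0 -> R2=(0,0,0) R0=(0,0,0)
Op 2: merge R1<->R2 -> R1=(0,0,0) R2=(0,0,0)
Op 3: inc R2 by 1 -> R2=(0,0,1) value=1
Op 4: inc R0 by 4 -> R0=(4,0,0) value=4
Op 5: inc R1 by 5 -> R1=(0,5,0) value=5
Op 6: inc R2 by 5 -> R2=(0,0,6) value=6
Op 7: inc R2 by 4 -> R2=(0,0,10) value=10
Op 8: inc R0 by 5 -> R0=(9,0,0) value=9
Op 9: inc R2 by 3 -> R2=(0,0,13) value=13
Op 10: inc R2 by 4 -> R2=(0,0,17) value=17
Op 11: merge R2<->R0 -> R2=(9,0,17) R0=(9,0,17)
Op 12: merge R0<->R2 -> R0=(9,0,17) R2=(9,0,17)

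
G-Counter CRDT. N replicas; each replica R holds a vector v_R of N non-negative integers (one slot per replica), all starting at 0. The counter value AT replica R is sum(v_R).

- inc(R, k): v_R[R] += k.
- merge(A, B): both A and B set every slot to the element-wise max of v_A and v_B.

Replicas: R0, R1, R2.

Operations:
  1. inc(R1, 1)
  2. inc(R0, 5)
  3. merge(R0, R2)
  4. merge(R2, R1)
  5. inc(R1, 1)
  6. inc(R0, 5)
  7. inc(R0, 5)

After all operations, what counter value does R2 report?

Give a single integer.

Answer: 6

Derivation:
Op 1: inc R1 by 1 -> R1=(0,1,0) value=1
Op 2: inc R0 by 5 -> R0=(5,0,0) value=5
Op 3: merge R0<->R2 -> R0=(5,0,0) R2=(5,0,0)
Op 4: merge R2<->R1 -> R2=(5,1,0) R1=(5,1,0)
Op 5: inc R1 by 1 -> R1=(5,2,0) value=7
Op 6: inc R0 by 5 -> R0=(10,0,0) value=10
Op 7: inc R0 by 5 -> R0=(15,0,0) value=15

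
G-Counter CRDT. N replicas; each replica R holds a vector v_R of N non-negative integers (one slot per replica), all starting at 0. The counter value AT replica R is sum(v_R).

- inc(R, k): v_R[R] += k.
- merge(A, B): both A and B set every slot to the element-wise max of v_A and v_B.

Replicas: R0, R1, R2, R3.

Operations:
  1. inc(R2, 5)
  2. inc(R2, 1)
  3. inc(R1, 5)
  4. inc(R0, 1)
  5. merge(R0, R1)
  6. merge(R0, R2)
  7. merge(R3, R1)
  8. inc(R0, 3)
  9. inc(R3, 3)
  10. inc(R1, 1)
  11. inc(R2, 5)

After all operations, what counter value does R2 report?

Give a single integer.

Answer: 17

Derivation:
Op 1: inc R2 by 5 -> R2=(0,0,5,0) value=5
Op 2: inc R2 by 1 -> R2=(0,0,6,0) value=6
Op 3: inc R1 by 5 -> R1=(0,5,0,0) value=5
Op 4: inc R0 by 1 -> R0=(1,0,0,0) value=1
Op 5: merge R0<->R1 -> R0=(1,5,0,0) R1=(1,5,0,0)
Op 6: merge R0<->R2 -> R0=(1,5,6,0) R2=(1,5,6,0)
Op 7: merge R3<->R1 -> R3=(1,5,0,0) R1=(1,5,0,0)
Op 8: inc R0 by 3 -> R0=(4,5,6,0) value=15
Op 9: inc R3 by 3 -> R3=(1,5,0,3) value=9
Op 10: inc R1 by 1 -> R1=(1,6,0,0) value=7
Op 11: inc R2 by 5 -> R2=(1,5,11,0) value=17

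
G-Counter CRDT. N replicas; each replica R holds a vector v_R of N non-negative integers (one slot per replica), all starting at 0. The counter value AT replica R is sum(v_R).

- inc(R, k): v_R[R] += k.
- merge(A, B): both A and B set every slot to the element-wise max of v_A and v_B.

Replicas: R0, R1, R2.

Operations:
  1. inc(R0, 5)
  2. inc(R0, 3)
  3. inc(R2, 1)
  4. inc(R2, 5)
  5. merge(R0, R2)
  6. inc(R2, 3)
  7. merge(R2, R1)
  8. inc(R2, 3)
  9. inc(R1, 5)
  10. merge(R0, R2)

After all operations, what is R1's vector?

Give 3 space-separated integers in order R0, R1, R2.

Op 1: inc R0 by 5 -> R0=(5,0,0) value=5
Op 2: inc R0 by 3 -> R0=(8,0,0) value=8
Op 3: inc R2 by 1 -> R2=(0,0,1) value=1
Op 4: inc R2 by 5 -> R2=(0,0,6) value=6
Op 5: merge R0<->R2 -> R0=(8,0,6) R2=(8,0,6)
Op 6: inc R2 by 3 -> R2=(8,0,9) value=17
Op 7: merge R2<->R1 -> R2=(8,0,9) R1=(8,0,9)
Op 8: inc R2 by 3 -> R2=(8,0,12) value=20
Op 9: inc R1 by 5 -> R1=(8,5,9) value=22
Op 10: merge R0<->R2 -> R0=(8,0,12) R2=(8,0,12)

Answer: 8 5 9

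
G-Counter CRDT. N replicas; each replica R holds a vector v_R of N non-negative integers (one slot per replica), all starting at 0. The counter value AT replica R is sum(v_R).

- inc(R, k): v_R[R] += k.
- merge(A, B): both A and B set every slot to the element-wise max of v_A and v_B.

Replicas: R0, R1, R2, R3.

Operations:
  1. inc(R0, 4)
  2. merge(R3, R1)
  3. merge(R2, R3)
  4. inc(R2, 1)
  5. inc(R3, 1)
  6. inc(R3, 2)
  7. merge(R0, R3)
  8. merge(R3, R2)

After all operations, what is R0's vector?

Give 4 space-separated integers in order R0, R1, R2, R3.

Op 1: inc R0 by 4 -> R0=(4,0,0,0) value=4
Op 2: merge R3<->R1 -> R3=(0,0,0,0) R1=(0,0,0,0)
Op 3: merge R2<->R3 -> R2=(0,0,0,0) R3=(0,0,0,0)
Op 4: inc R2 by 1 -> R2=(0,0,1,0) value=1
Op 5: inc R3 by 1 -> R3=(0,0,0,1) value=1
Op 6: inc R3 by 2 -> R3=(0,0,0,3) value=3
Op 7: merge R0<->R3 -> R0=(4,0,0,3) R3=(4,0,0,3)
Op 8: merge R3<->R2 -> R3=(4,0,1,3) R2=(4,0,1,3)

Answer: 4 0 0 3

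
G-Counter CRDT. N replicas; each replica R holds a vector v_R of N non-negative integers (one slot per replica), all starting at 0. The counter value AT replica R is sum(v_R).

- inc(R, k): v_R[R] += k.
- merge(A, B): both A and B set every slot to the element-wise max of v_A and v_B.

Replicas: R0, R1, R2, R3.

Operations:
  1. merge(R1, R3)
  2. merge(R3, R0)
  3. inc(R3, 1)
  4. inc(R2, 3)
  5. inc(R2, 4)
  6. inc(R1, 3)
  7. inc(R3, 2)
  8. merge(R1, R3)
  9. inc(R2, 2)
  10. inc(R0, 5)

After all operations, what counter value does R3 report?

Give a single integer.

Answer: 6

Derivation:
Op 1: merge R1<->R3 -> R1=(0,0,0,0) R3=(0,0,0,0)
Op 2: merge R3<->R0 -> R3=(0,0,0,0) R0=(0,0,0,0)
Op 3: inc R3 by 1 -> R3=(0,0,0,1) value=1
Op 4: inc R2 by 3 -> R2=(0,0,3,0) value=3
Op 5: inc R2 by 4 -> R2=(0,0,7,0) value=7
Op 6: inc R1 by 3 -> R1=(0,3,0,0) value=3
Op 7: inc R3 by 2 -> R3=(0,0,0,3) value=3
Op 8: merge R1<->R3 -> R1=(0,3,0,3) R3=(0,3,0,3)
Op 9: inc R2 by 2 -> R2=(0,0,9,0) value=9
Op 10: inc R0 by 5 -> R0=(5,0,0,0) value=5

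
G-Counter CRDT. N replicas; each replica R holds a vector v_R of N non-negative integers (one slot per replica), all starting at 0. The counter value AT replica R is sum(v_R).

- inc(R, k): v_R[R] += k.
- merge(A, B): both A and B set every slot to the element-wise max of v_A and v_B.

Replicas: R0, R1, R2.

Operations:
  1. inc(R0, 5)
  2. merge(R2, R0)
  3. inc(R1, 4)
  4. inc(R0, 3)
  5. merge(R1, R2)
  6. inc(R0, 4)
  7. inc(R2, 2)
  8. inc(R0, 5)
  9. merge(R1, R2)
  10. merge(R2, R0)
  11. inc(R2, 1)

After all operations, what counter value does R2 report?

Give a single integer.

Op 1: inc R0 by 5 -> R0=(5,0,0) value=5
Op 2: merge R2<->R0 -> R2=(5,0,0) R0=(5,0,0)
Op 3: inc R1 by 4 -> R1=(0,4,0) value=4
Op 4: inc R0 by 3 -> R0=(8,0,0) value=8
Op 5: merge R1<->R2 -> R1=(5,4,0) R2=(5,4,0)
Op 6: inc R0 by 4 -> R0=(12,0,0) value=12
Op 7: inc R2 by 2 -> R2=(5,4,2) value=11
Op 8: inc R0 by 5 -> R0=(17,0,0) value=17
Op 9: merge R1<->R2 -> R1=(5,4,2) R2=(5,4,2)
Op 10: merge R2<->R0 -> R2=(17,4,2) R0=(17,4,2)
Op 11: inc R2 by 1 -> R2=(17,4,3) value=24

Answer: 24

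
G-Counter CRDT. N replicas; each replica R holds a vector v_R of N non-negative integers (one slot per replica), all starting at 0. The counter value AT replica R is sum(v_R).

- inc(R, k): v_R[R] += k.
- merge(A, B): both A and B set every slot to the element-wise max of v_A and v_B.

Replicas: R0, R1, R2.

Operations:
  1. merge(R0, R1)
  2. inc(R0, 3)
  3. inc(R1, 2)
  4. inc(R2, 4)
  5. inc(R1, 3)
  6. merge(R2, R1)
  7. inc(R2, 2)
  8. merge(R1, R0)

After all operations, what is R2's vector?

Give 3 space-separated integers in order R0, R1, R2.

Op 1: merge R0<->R1 -> R0=(0,0,0) R1=(0,0,0)
Op 2: inc R0 by 3 -> R0=(3,0,0) value=3
Op 3: inc R1 by 2 -> R1=(0,2,0) value=2
Op 4: inc R2 by 4 -> R2=(0,0,4) value=4
Op 5: inc R1 by 3 -> R1=(0,5,0) value=5
Op 6: merge R2<->R1 -> R2=(0,5,4) R1=(0,5,4)
Op 7: inc R2 by 2 -> R2=(0,5,6) value=11
Op 8: merge R1<->R0 -> R1=(3,5,4) R0=(3,5,4)

Answer: 0 5 6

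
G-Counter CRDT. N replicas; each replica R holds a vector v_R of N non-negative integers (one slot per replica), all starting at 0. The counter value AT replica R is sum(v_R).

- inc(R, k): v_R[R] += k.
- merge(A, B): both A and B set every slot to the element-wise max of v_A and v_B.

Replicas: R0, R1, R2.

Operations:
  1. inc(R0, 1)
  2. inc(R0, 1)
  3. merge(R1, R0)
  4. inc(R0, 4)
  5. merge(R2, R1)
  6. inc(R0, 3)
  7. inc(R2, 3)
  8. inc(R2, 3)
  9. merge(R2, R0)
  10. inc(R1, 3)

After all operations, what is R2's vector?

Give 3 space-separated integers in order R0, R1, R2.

Answer: 9 0 6

Derivation:
Op 1: inc R0 by 1 -> R0=(1,0,0) value=1
Op 2: inc R0 by 1 -> R0=(2,0,0) value=2
Op 3: merge R1<->R0 -> R1=(2,0,0) R0=(2,0,0)
Op 4: inc R0 by 4 -> R0=(6,0,0) value=6
Op 5: merge R2<->R1 -> R2=(2,0,0) R1=(2,0,0)
Op 6: inc R0 by 3 -> R0=(9,0,0) value=9
Op 7: inc R2 by 3 -> R2=(2,0,3) value=5
Op 8: inc R2 by 3 -> R2=(2,0,6) value=8
Op 9: merge R2<->R0 -> R2=(9,0,6) R0=(9,0,6)
Op 10: inc R1 by 3 -> R1=(2,3,0) value=5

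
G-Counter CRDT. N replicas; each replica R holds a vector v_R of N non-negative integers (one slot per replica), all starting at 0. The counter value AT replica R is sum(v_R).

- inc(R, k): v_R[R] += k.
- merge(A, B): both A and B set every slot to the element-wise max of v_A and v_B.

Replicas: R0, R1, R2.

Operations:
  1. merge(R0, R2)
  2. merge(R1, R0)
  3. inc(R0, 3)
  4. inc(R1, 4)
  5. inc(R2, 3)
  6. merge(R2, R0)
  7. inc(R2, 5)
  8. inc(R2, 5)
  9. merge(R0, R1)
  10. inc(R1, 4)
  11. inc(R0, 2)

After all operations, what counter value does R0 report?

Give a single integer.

Op 1: merge R0<->R2 -> R0=(0,0,0) R2=(0,0,0)
Op 2: merge R1<->R0 -> R1=(0,0,0) R0=(0,0,0)
Op 3: inc R0 by 3 -> R0=(3,0,0) value=3
Op 4: inc R1 by 4 -> R1=(0,4,0) value=4
Op 5: inc R2 by 3 -> R2=(0,0,3) value=3
Op 6: merge R2<->R0 -> R2=(3,0,3) R0=(3,0,3)
Op 7: inc R2 by 5 -> R2=(3,0,8) value=11
Op 8: inc R2 by 5 -> R2=(3,0,13) value=16
Op 9: merge R0<->R1 -> R0=(3,4,3) R1=(3,4,3)
Op 10: inc R1 by 4 -> R1=(3,8,3) value=14
Op 11: inc R0 by 2 -> R0=(5,4,3) value=12

Answer: 12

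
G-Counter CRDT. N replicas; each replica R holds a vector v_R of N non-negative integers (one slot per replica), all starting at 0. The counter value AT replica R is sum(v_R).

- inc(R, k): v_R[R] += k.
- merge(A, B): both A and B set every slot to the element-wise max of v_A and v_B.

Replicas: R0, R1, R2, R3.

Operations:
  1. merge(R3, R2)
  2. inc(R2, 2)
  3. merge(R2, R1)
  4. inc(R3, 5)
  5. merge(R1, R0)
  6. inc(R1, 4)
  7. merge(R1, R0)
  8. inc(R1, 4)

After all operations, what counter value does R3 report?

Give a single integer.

Op 1: merge R3<->R2 -> R3=(0,0,0,0) R2=(0,0,0,0)
Op 2: inc R2 by 2 -> R2=(0,0,2,0) value=2
Op 3: merge R2<->R1 -> R2=(0,0,2,0) R1=(0,0,2,0)
Op 4: inc R3 by 5 -> R3=(0,0,0,5) value=5
Op 5: merge R1<->R0 -> R1=(0,0,2,0) R0=(0,0,2,0)
Op 6: inc R1 by 4 -> R1=(0,4,2,0) value=6
Op 7: merge R1<->R0 -> R1=(0,4,2,0) R0=(0,4,2,0)
Op 8: inc R1 by 4 -> R1=(0,8,2,0) value=10

Answer: 5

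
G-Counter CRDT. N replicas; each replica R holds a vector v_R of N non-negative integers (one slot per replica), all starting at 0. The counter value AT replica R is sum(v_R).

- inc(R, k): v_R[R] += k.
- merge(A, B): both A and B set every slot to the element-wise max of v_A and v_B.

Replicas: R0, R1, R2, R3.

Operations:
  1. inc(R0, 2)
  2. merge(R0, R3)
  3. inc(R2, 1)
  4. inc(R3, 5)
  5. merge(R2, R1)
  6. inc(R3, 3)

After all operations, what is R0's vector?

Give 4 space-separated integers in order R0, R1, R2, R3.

Op 1: inc R0 by 2 -> R0=(2,0,0,0) value=2
Op 2: merge R0<->R3 -> R0=(2,0,0,0) R3=(2,0,0,0)
Op 3: inc R2 by 1 -> R2=(0,0,1,0) value=1
Op 4: inc R3 by 5 -> R3=(2,0,0,5) value=7
Op 5: merge R2<->R1 -> R2=(0,0,1,0) R1=(0,0,1,0)
Op 6: inc R3 by 3 -> R3=(2,0,0,8) value=10

Answer: 2 0 0 0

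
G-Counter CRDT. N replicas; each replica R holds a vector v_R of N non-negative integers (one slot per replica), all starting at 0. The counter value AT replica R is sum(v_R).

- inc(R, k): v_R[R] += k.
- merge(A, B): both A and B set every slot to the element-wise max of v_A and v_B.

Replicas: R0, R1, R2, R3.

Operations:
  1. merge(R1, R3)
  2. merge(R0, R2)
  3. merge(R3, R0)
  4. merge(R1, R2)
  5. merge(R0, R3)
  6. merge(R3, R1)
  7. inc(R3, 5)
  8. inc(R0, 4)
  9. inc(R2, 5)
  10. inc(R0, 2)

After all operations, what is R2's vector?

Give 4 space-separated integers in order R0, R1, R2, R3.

Answer: 0 0 5 0

Derivation:
Op 1: merge R1<->R3 -> R1=(0,0,0,0) R3=(0,0,0,0)
Op 2: merge R0<->R2 -> R0=(0,0,0,0) R2=(0,0,0,0)
Op 3: merge R3<->R0 -> R3=(0,0,0,0) R0=(0,0,0,0)
Op 4: merge R1<->R2 -> R1=(0,0,0,0) R2=(0,0,0,0)
Op 5: merge R0<->R3 -> R0=(0,0,0,0) R3=(0,0,0,0)
Op 6: merge R3<->R1 -> R3=(0,0,0,0) R1=(0,0,0,0)
Op 7: inc R3 by 5 -> R3=(0,0,0,5) value=5
Op 8: inc R0 by 4 -> R0=(4,0,0,0) value=4
Op 9: inc R2 by 5 -> R2=(0,0,5,0) value=5
Op 10: inc R0 by 2 -> R0=(6,0,0,0) value=6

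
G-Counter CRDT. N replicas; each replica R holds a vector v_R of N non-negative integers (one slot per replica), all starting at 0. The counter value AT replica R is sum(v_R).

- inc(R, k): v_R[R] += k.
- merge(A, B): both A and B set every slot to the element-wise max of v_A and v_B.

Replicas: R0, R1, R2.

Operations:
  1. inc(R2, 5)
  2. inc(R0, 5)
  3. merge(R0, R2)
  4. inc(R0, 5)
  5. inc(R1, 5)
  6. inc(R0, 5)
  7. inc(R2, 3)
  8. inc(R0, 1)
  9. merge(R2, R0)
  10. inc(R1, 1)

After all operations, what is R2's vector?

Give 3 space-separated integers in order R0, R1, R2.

Answer: 16 0 8

Derivation:
Op 1: inc R2 by 5 -> R2=(0,0,5) value=5
Op 2: inc R0 by 5 -> R0=(5,0,0) value=5
Op 3: merge R0<->R2 -> R0=(5,0,5) R2=(5,0,5)
Op 4: inc R0 by 5 -> R0=(10,0,5) value=15
Op 5: inc R1 by 5 -> R1=(0,5,0) value=5
Op 6: inc R0 by 5 -> R0=(15,0,5) value=20
Op 7: inc R2 by 3 -> R2=(5,0,8) value=13
Op 8: inc R0 by 1 -> R0=(16,0,5) value=21
Op 9: merge R2<->R0 -> R2=(16,0,8) R0=(16,0,8)
Op 10: inc R1 by 1 -> R1=(0,6,0) value=6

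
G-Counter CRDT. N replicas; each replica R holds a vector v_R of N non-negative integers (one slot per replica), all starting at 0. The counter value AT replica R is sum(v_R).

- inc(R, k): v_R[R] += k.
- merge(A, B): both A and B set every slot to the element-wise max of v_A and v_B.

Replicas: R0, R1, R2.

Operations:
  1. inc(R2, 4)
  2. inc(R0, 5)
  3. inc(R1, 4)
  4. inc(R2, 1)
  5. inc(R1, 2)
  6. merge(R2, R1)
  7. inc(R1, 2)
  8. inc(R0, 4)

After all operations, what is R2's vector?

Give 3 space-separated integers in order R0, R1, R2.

Answer: 0 6 5

Derivation:
Op 1: inc R2 by 4 -> R2=(0,0,4) value=4
Op 2: inc R0 by 5 -> R0=(5,0,0) value=5
Op 3: inc R1 by 4 -> R1=(0,4,0) value=4
Op 4: inc R2 by 1 -> R2=(0,0,5) value=5
Op 5: inc R1 by 2 -> R1=(0,6,0) value=6
Op 6: merge R2<->R1 -> R2=(0,6,5) R1=(0,6,5)
Op 7: inc R1 by 2 -> R1=(0,8,5) value=13
Op 8: inc R0 by 4 -> R0=(9,0,0) value=9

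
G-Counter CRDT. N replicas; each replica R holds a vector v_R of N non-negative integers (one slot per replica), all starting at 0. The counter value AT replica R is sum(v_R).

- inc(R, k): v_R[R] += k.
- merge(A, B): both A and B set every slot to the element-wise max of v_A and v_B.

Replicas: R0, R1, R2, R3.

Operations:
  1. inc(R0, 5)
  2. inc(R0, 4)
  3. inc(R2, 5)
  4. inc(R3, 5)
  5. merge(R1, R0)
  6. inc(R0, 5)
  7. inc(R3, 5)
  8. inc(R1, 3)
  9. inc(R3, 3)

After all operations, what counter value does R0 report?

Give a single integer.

Op 1: inc R0 by 5 -> R0=(5,0,0,0) value=5
Op 2: inc R0 by 4 -> R0=(9,0,0,0) value=9
Op 3: inc R2 by 5 -> R2=(0,0,5,0) value=5
Op 4: inc R3 by 5 -> R3=(0,0,0,5) value=5
Op 5: merge R1<->R0 -> R1=(9,0,0,0) R0=(9,0,0,0)
Op 6: inc R0 by 5 -> R0=(14,0,0,0) value=14
Op 7: inc R3 by 5 -> R3=(0,0,0,10) value=10
Op 8: inc R1 by 3 -> R1=(9,3,0,0) value=12
Op 9: inc R3 by 3 -> R3=(0,0,0,13) value=13

Answer: 14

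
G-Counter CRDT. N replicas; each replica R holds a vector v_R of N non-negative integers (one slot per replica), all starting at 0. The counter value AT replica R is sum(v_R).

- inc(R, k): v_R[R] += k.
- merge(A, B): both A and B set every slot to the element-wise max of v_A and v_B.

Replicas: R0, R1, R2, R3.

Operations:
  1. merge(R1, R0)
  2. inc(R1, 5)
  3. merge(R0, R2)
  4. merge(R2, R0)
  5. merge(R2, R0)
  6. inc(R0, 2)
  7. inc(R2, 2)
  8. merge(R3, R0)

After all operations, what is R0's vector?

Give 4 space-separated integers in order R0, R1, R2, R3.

Op 1: merge R1<->R0 -> R1=(0,0,0,0) R0=(0,0,0,0)
Op 2: inc R1 by 5 -> R1=(0,5,0,0) value=5
Op 3: merge R0<->R2 -> R0=(0,0,0,0) R2=(0,0,0,0)
Op 4: merge R2<->R0 -> R2=(0,0,0,0) R0=(0,0,0,0)
Op 5: merge R2<->R0 -> R2=(0,0,0,0) R0=(0,0,0,0)
Op 6: inc R0 by 2 -> R0=(2,0,0,0) value=2
Op 7: inc R2 by 2 -> R2=(0,0,2,0) value=2
Op 8: merge R3<->R0 -> R3=(2,0,0,0) R0=(2,0,0,0)

Answer: 2 0 0 0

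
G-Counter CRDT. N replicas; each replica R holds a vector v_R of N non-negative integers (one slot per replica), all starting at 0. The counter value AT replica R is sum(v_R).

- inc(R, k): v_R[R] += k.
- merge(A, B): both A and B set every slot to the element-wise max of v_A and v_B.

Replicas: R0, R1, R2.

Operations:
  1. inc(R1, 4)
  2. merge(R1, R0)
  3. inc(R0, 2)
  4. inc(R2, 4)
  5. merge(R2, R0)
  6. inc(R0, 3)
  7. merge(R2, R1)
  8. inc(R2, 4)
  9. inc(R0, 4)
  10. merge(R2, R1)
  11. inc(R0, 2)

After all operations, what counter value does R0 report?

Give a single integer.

Op 1: inc R1 by 4 -> R1=(0,4,0) value=4
Op 2: merge R1<->R0 -> R1=(0,4,0) R0=(0,4,0)
Op 3: inc R0 by 2 -> R0=(2,4,0) value=6
Op 4: inc R2 by 4 -> R2=(0,0,4) value=4
Op 5: merge R2<->R0 -> R2=(2,4,4) R0=(2,4,4)
Op 6: inc R0 by 3 -> R0=(5,4,4) value=13
Op 7: merge R2<->R1 -> R2=(2,4,4) R1=(2,4,4)
Op 8: inc R2 by 4 -> R2=(2,4,8) value=14
Op 9: inc R0 by 4 -> R0=(9,4,4) value=17
Op 10: merge R2<->R1 -> R2=(2,4,8) R1=(2,4,8)
Op 11: inc R0 by 2 -> R0=(11,4,4) value=19

Answer: 19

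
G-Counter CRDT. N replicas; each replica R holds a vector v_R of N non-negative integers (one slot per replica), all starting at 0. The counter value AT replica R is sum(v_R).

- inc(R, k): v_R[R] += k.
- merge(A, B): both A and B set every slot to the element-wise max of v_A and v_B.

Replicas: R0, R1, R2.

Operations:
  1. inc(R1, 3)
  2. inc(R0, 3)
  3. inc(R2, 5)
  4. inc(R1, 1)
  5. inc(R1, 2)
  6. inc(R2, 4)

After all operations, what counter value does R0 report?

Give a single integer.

Op 1: inc R1 by 3 -> R1=(0,3,0) value=3
Op 2: inc R0 by 3 -> R0=(3,0,0) value=3
Op 3: inc R2 by 5 -> R2=(0,0,5) value=5
Op 4: inc R1 by 1 -> R1=(0,4,0) value=4
Op 5: inc R1 by 2 -> R1=(0,6,0) value=6
Op 6: inc R2 by 4 -> R2=(0,0,9) value=9

Answer: 3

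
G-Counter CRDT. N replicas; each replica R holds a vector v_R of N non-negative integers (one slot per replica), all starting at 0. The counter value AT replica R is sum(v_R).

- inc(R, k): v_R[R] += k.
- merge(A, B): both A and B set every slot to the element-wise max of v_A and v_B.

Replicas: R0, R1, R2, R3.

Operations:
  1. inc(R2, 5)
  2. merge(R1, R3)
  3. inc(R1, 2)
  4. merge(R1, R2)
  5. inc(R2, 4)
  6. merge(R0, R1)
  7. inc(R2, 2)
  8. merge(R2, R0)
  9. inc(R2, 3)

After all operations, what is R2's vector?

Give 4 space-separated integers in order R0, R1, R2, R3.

Answer: 0 2 14 0

Derivation:
Op 1: inc R2 by 5 -> R2=(0,0,5,0) value=5
Op 2: merge R1<->R3 -> R1=(0,0,0,0) R3=(0,0,0,0)
Op 3: inc R1 by 2 -> R1=(0,2,0,0) value=2
Op 4: merge R1<->R2 -> R1=(0,2,5,0) R2=(0,2,5,0)
Op 5: inc R2 by 4 -> R2=(0,2,9,0) value=11
Op 6: merge R0<->R1 -> R0=(0,2,5,0) R1=(0,2,5,0)
Op 7: inc R2 by 2 -> R2=(0,2,11,0) value=13
Op 8: merge R2<->R0 -> R2=(0,2,11,0) R0=(0,2,11,0)
Op 9: inc R2 by 3 -> R2=(0,2,14,0) value=16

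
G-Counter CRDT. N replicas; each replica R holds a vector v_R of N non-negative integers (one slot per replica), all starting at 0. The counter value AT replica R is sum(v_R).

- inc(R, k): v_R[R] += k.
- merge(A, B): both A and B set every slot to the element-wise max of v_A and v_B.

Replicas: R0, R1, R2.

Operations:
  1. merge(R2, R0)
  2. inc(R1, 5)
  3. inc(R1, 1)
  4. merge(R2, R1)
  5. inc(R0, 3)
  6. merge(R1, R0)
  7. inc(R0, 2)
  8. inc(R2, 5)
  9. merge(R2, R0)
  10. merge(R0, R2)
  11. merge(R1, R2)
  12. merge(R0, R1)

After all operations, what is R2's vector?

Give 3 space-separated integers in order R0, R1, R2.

Answer: 5 6 5

Derivation:
Op 1: merge R2<->R0 -> R2=(0,0,0) R0=(0,0,0)
Op 2: inc R1 by 5 -> R1=(0,5,0) value=5
Op 3: inc R1 by 1 -> R1=(0,6,0) value=6
Op 4: merge R2<->R1 -> R2=(0,6,0) R1=(0,6,0)
Op 5: inc R0 by 3 -> R0=(3,0,0) value=3
Op 6: merge R1<->R0 -> R1=(3,6,0) R0=(3,6,0)
Op 7: inc R0 by 2 -> R0=(5,6,0) value=11
Op 8: inc R2 by 5 -> R2=(0,6,5) value=11
Op 9: merge R2<->R0 -> R2=(5,6,5) R0=(5,6,5)
Op 10: merge R0<->R2 -> R0=(5,6,5) R2=(5,6,5)
Op 11: merge R1<->R2 -> R1=(5,6,5) R2=(5,6,5)
Op 12: merge R0<->R1 -> R0=(5,6,5) R1=(5,6,5)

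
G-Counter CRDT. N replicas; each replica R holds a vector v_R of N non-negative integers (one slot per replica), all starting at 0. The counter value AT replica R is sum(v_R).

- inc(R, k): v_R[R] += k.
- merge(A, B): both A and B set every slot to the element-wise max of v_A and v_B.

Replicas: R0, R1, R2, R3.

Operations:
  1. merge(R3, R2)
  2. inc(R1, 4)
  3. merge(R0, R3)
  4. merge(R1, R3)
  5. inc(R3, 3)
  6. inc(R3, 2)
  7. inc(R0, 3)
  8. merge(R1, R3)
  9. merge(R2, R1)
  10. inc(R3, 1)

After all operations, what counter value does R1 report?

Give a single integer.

Op 1: merge R3<->R2 -> R3=(0,0,0,0) R2=(0,0,0,0)
Op 2: inc R1 by 4 -> R1=(0,4,0,0) value=4
Op 3: merge R0<->R3 -> R0=(0,0,0,0) R3=(0,0,0,0)
Op 4: merge R1<->R3 -> R1=(0,4,0,0) R3=(0,4,0,0)
Op 5: inc R3 by 3 -> R3=(0,4,0,3) value=7
Op 6: inc R3 by 2 -> R3=(0,4,0,5) value=9
Op 7: inc R0 by 3 -> R0=(3,0,0,0) value=3
Op 8: merge R1<->R3 -> R1=(0,4,0,5) R3=(0,4,0,5)
Op 9: merge R2<->R1 -> R2=(0,4,0,5) R1=(0,4,0,5)
Op 10: inc R3 by 1 -> R3=(0,4,0,6) value=10

Answer: 9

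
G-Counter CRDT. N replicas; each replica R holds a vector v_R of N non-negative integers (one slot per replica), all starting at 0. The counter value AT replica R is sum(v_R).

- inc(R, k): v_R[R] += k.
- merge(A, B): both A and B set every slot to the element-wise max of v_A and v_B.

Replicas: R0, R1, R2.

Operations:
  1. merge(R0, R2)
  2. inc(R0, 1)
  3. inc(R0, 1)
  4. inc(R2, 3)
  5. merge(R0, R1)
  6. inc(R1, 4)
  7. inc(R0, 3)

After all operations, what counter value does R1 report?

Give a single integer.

Answer: 6

Derivation:
Op 1: merge R0<->R2 -> R0=(0,0,0) R2=(0,0,0)
Op 2: inc R0 by 1 -> R0=(1,0,0) value=1
Op 3: inc R0 by 1 -> R0=(2,0,0) value=2
Op 4: inc R2 by 3 -> R2=(0,0,3) value=3
Op 5: merge R0<->R1 -> R0=(2,0,0) R1=(2,0,0)
Op 6: inc R1 by 4 -> R1=(2,4,0) value=6
Op 7: inc R0 by 3 -> R0=(5,0,0) value=5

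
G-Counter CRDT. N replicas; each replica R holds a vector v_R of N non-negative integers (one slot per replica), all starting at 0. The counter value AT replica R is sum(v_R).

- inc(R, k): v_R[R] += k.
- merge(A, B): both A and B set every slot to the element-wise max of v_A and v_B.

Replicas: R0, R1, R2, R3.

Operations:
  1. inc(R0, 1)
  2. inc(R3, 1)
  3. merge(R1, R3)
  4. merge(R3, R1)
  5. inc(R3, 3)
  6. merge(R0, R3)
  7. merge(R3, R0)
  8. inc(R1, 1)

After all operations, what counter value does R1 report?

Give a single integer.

Op 1: inc R0 by 1 -> R0=(1,0,0,0) value=1
Op 2: inc R3 by 1 -> R3=(0,0,0,1) value=1
Op 3: merge R1<->R3 -> R1=(0,0,0,1) R3=(0,0,0,1)
Op 4: merge R3<->R1 -> R3=(0,0,0,1) R1=(0,0,0,1)
Op 5: inc R3 by 3 -> R3=(0,0,0,4) value=4
Op 6: merge R0<->R3 -> R0=(1,0,0,4) R3=(1,0,0,4)
Op 7: merge R3<->R0 -> R3=(1,0,0,4) R0=(1,0,0,4)
Op 8: inc R1 by 1 -> R1=(0,1,0,1) value=2

Answer: 2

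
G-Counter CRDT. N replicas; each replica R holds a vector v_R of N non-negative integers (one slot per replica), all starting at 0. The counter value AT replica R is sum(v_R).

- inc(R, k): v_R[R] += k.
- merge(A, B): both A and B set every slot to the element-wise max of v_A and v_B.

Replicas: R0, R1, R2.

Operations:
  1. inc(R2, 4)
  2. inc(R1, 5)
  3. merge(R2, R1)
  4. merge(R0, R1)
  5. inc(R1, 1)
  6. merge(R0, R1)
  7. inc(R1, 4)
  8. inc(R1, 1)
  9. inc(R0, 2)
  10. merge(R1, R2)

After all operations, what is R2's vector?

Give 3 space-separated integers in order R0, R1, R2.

Answer: 0 11 4

Derivation:
Op 1: inc R2 by 4 -> R2=(0,0,4) value=4
Op 2: inc R1 by 5 -> R1=(0,5,0) value=5
Op 3: merge R2<->R1 -> R2=(0,5,4) R1=(0,5,4)
Op 4: merge R0<->R1 -> R0=(0,5,4) R1=(0,5,4)
Op 5: inc R1 by 1 -> R1=(0,6,4) value=10
Op 6: merge R0<->R1 -> R0=(0,6,4) R1=(0,6,4)
Op 7: inc R1 by 4 -> R1=(0,10,4) value=14
Op 8: inc R1 by 1 -> R1=(0,11,4) value=15
Op 9: inc R0 by 2 -> R0=(2,6,4) value=12
Op 10: merge R1<->R2 -> R1=(0,11,4) R2=(0,11,4)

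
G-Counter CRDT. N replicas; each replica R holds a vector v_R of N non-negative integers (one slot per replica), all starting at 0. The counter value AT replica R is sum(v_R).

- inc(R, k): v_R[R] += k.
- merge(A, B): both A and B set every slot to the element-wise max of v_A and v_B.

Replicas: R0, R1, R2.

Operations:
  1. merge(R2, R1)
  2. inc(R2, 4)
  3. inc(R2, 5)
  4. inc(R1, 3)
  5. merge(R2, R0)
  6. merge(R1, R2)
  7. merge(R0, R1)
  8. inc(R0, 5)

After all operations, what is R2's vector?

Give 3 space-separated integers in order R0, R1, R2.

Answer: 0 3 9

Derivation:
Op 1: merge R2<->R1 -> R2=(0,0,0) R1=(0,0,0)
Op 2: inc R2 by 4 -> R2=(0,0,4) value=4
Op 3: inc R2 by 5 -> R2=(0,0,9) value=9
Op 4: inc R1 by 3 -> R1=(0,3,0) value=3
Op 5: merge R2<->R0 -> R2=(0,0,9) R0=(0,0,9)
Op 6: merge R1<->R2 -> R1=(0,3,9) R2=(0,3,9)
Op 7: merge R0<->R1 -> R0=(0,3,9) R1=(0,3,9)
Op 8: inc R0 by 5 -> R0=(5,3,9) value=17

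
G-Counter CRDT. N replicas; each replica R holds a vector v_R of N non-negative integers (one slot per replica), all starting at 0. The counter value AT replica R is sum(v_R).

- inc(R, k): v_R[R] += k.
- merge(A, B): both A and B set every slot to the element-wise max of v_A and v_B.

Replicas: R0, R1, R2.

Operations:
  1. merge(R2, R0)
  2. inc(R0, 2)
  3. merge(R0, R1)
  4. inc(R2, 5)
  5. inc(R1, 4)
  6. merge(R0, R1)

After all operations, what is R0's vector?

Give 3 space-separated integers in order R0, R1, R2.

Answer: 2 4 0

Derivation:
Op 1: merge R2<->R0 -> R2=(0,0,0) R0=(0,0,0)
Op 2: inc R0 by 2 -> R0=(2,0,0) value=2
Op 3: merge R0<->R1 -> R0=(2,0,0) R1=(2,0,0)
Op 4: inc R2 by 5 -> R2=(0,0,5) value=5
Op 5: inc R1 by 4 -> R1=(2,4,0) value=6
Op 6: merge R0<->R1 -> R0=(2,4,0) R1=(2,4,0)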